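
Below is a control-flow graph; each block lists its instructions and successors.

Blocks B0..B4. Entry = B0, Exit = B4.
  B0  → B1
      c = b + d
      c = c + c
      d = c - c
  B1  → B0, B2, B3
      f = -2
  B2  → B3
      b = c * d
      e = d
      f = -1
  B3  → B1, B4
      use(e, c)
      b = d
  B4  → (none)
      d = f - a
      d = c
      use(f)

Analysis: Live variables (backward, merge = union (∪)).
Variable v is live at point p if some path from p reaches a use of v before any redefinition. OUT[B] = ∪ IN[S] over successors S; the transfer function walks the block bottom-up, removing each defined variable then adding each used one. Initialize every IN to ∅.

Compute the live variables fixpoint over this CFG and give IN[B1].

Fixpoint table:
  B0:  IN={a, b, d, e}  OUT={a, b, c, d, e}
  B1:  IN={a, b, c, d, e}  OUT={a, b, c, d, e, f}
  B2:  IN={a, c, d}  OUT={a, c, d, e, f}
  B3:  IN={a, c, d, e, f}  OUT={a, b, c, d, e, f}
  B4:  IN={a, c, f}  OUT={}

Merge at B1: OUT[B1] = IN[B0] ⊔ IN[B2] ⊔ IN[B3] = {a, b, c, d, e, f}
Applying B1's transfer function to that OUT value gives IN[B1] (row B1 above).

Answer: {a, b, c, d, e}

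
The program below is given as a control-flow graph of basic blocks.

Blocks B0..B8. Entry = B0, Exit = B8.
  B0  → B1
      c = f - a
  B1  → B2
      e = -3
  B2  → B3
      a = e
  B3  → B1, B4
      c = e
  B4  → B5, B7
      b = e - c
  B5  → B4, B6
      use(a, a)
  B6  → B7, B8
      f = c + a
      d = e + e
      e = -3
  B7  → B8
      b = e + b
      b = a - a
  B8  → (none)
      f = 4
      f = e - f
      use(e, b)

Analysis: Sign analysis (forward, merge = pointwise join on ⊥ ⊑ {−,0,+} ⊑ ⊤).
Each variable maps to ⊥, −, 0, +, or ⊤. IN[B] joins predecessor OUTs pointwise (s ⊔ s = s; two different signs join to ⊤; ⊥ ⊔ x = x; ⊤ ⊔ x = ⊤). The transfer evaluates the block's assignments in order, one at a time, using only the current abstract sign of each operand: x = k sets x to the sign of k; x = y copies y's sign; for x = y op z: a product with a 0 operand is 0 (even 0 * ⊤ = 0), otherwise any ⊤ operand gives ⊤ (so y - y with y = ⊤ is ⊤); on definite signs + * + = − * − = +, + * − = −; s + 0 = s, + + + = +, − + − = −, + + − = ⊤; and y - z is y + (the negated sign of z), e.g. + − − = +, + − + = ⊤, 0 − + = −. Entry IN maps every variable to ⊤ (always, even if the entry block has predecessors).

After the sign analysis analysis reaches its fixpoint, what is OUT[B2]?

Fixpoint table:
  B0:  IN=(all ⊤)  OUT=(all ⊤)
  B1:  IN=(all ⊤)  OUT={e:-; rest ⊤}
  B2:  IN={e:-; rest ⊤}  OUT={a:-, e:-; rest ⊤}
  B3:  IN={a:-, e:-; rest ⊤}  OUT={a:-, c:-, e:-; rest ⊤}
  B4:  IN={a:-, c:-, e:-; rest ⊤}  OUT={a:-, c:-, e:-; rest ⊤}
  B5:  IN={a:-, c:-, e:-; rest ⊤}  OUT={a:-, c:-, e:-; rest ⊤}
  B6:  IN={a:-, c:-, e:-; rest ⊤}  OUT={a:-, c:-, d:-, e:-, f:-; rest ⊤}
  B7:  IN={a:-, c:-, e:-; rest ⊤}  OUT={a:-, c:-, e:-; rest ⊤}
  B8:  IN={a:-, c:-, e:-; rest ⊤}  OUT={a:-, c:-, e:-, f:-; rest ⊤}

Merge at B2: IN[B2] = OUT[B1] = {a: ⊤, b: ⊤, c: ⊤, d: ⊤, e: -, f: ⊤}
Applying B2's transfer function to that IN value gives OUT[B2] (row B2 above).

Answer: {a: -, b: ⊤, c: ⊤, d: ⊤, e: -, f: ⊤}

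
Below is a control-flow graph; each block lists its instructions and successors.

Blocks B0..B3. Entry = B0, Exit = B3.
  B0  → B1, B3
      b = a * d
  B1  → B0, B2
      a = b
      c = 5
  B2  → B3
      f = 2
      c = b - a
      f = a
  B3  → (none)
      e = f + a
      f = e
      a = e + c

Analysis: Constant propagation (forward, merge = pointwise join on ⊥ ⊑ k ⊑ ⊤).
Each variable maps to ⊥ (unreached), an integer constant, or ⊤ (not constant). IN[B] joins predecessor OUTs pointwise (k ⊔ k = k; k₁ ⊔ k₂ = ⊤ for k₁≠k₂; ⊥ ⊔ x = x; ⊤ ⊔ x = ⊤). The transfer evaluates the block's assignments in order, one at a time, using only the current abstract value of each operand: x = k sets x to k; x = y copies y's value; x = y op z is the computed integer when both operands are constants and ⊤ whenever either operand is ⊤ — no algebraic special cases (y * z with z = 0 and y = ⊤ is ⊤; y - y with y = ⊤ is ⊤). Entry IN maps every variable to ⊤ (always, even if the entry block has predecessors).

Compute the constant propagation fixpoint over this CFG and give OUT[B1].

Converged values:
  B0: | IN=(all ⊤) | OUT=(all ⊤)
  B1: | IN=(all ⊤) | OUT={c:5; rest ⊤}
  B2: | IN={c:5; rest ⊤} | OUT=(all ⊤)
  B3: | IN=(all ⊤) | OUT=(all ⊤)

Merge at B1: IN[B1] = OUT[B0] = {a: ⊤, b: ⊤, c: ⊤, d: ⊤, e: ⊤, f: ⊤}
Applying B1's transfer function to that IN value gives OUT[B1] (row B1 above).

Answer: {a: ⊤, b: ⊤, c: 5, d: ⊤, e: ⊤, f: ⊤}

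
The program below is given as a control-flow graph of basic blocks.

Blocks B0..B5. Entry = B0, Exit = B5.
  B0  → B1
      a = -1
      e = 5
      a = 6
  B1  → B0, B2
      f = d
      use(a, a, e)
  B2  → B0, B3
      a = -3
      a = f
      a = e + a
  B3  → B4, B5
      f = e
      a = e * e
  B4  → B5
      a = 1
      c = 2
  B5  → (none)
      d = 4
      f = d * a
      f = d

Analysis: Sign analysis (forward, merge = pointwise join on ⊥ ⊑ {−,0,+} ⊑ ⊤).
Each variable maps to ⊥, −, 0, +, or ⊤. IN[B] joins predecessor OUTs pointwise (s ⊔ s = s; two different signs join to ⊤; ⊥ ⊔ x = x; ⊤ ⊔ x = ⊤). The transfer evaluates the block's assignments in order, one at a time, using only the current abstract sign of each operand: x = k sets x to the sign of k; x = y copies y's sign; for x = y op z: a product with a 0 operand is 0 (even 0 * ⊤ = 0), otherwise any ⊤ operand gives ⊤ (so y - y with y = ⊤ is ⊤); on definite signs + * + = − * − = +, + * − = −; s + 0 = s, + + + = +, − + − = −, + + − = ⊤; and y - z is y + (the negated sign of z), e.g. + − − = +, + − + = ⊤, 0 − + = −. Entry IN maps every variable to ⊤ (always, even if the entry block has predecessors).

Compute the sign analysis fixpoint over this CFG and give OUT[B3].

Answer: {a: +, b: ⊤, c: ⊤, d: ⊤, e: +, f: +}

Trace:
Fixpoint table:
  B0: | IN=(all ⊤) | OUT={a:+, e:+; rest ⊤}
  B1: | IN={a:+, e:+; rest ⊤} | OUT={a:+, e:+; rest ⊤}
  B2: | IN={a:+, e:+; rest ⊤} | OUT={e:+; rest ⊤}
  B3: | IN={e:+; rest ⊤} | OUT={a:+, e:+, f:+; rest ⊤}
  B4: | IN={a:+, e:+, f:+; rest ⊤} | OUT={a:+, c:+, e:+, f:+; rest ⊤}
  B5: | IN={a:+, e:+, f:+; rest ⊤} | OUT={a:+, d:+, e:+, f:+; rest ⊤}

Merge at B3: IN[B3] = OUT[B2] = {a: ⊤, b: ⊤, c: ⊤, d: ⊤, e: +, f: ⊤}
Applying B3's transfer function to that IN value gives OUT[B3] (row B3 above).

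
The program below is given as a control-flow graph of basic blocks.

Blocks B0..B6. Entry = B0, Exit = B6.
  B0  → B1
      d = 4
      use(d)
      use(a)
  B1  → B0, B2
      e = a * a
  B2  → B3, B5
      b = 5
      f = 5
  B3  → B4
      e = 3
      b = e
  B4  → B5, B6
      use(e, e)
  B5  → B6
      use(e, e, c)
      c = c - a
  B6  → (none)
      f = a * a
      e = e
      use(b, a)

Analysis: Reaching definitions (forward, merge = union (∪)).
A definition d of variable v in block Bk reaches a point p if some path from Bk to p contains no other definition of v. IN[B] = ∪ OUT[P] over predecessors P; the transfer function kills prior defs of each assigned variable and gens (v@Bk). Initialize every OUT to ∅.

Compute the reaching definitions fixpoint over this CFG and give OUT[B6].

Answer: {b@B2, b@B3, c@B5, d@B0, e@B6, f@B6}

Working:
Per-block solution:
  B0:   IN={d@B0, e@B1}   OUT={d@B0, e@B1}
  B1:   IN={d@B0, e@B1}   OUT={d@B0, e@B1}
  B2:   IN={d@B0, e@B1}   OUT={b@B2, d@B0, e@B1, f@B2}
  B3:   IN={b@B2, d@B0, e@B1, f@B2}   OUT={b@B3, d@B0, e@B3, f@B2}
  B4:   IN={b@B3, d@B0, e@B3, f@B2}   OUT={b@B3, d@B0, e@B3, f@B2}
  B5:   IN={b@B2, b@B3, d@B0, e@B1, e@B3, f@B2}   OUT={b@B2, b@B3, c@B5, d@B0, e@B1, e@B3, f@B2}
  B6:   IN={b@B2, b@B3, c@B5, d@B0, e@B1, e@B3, f@B2}   OUT={b@B2, b@B3, c@B5, d@B0, e@B6, f@B6}

Merge at B6: IN[B6] = OUT[B4] ⊔ OUT[B5] = {b@B2, b@B3, c@B5, d@B0, e@B1, e@B3, f@B2}
Applying B6's transfer function to that IN value gives OUT[B6] (row B6 above).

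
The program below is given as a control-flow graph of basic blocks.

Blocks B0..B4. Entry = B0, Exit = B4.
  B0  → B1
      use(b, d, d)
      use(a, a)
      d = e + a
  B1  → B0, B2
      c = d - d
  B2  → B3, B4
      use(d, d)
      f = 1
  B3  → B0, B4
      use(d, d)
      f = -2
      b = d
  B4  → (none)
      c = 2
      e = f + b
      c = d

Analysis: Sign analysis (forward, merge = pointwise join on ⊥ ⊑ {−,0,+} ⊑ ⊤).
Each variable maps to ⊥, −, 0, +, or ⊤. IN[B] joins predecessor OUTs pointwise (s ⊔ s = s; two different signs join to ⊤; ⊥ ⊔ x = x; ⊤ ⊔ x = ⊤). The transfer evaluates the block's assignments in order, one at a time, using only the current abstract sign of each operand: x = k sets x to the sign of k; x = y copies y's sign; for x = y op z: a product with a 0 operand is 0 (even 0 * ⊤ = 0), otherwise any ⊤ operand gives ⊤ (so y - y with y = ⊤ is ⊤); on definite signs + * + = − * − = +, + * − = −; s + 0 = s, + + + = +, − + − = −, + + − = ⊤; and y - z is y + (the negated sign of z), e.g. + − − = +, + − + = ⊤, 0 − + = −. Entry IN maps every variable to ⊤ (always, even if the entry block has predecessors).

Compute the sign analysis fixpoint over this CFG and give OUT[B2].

Answer: {a: ⊤, b: ⊤, c: ⊤, d: ⊤, e: ⊤, f: +}

Trace:
Converged values:
  B0:  IN=(all ⊤)  OUT=(all ⊤)
  B1:  IN=(all ⊤)  OUT=(all ⊤)
  B2:  IN=(all ⊤)  OUT={f:+; rest ⊤}
  B3:  IN={f:+; rest ⊤}  OUT={f:-; rest ⊤}
  B4:  IN=(all ⊤)  OUT=(all ⊤)

Merge at B2: IN[B2] = OUT[B1] = {a: ⊤, b: ⊤, c: ⊤, d: ⊤, e: ⊤, f: ⊤}
Applying B2's transfer function to that IN value gives OUT[B2] (row B2 above).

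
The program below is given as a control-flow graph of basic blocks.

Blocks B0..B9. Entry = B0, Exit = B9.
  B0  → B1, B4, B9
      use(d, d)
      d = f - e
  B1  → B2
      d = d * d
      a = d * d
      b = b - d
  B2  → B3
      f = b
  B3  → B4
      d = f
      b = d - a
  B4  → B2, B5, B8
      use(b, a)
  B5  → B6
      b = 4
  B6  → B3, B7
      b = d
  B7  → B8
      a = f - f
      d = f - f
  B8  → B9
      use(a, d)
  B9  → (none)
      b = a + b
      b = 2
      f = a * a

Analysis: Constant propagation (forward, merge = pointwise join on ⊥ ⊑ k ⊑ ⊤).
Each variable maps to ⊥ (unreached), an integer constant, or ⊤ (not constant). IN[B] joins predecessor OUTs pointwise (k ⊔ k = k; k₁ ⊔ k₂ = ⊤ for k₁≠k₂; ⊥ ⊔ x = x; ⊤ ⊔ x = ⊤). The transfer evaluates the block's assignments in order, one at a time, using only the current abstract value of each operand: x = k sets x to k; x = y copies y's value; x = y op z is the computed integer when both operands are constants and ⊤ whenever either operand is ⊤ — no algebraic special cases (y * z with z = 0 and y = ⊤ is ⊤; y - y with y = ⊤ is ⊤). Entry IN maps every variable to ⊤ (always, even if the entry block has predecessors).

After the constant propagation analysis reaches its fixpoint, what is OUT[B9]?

Answer: {a: ⊤, b: 2, c: ⊤, d: ⊤, e: ⊤, f: ⊤}

Working:
Per-block solution:
  B0:  IN=(all ⊤)  OUT=(all ⊤)
  B1:  IN=(all ⊤)  OUT=(all ⊤)
  B2:  IN=(all ⊤)  OUT=(all ⊤)
  B3:  IN=(all ⊤)  OUT=(all ⊤)
  B4:  IN=(all ⊤)  OUT=(all ⊤)
  B5:  IN=(all ⊤)  OUT={b:4; rest ⊤}
  B6:  IN={b:4; rest ⊤}  OUT=(all ⊤)
  B7:  IN=(all ⊤)  OUT=(all ⊤)
  B8:  IN=(all ⊤)  OUT=(all ⊤)
  B9:  IN=(all ⊤)  OUT={b:2; rest ⊤}

Merge at B9: IN[B9] = OUT[B0] ⊔ OUT[B8] = {a: ⊤, b: ⊤, c: ⊤, d: ⊤, e: ⊤, f: ⊤}
Applying B9's transfer function to that IN value gives OUT[B9] (row B9 above).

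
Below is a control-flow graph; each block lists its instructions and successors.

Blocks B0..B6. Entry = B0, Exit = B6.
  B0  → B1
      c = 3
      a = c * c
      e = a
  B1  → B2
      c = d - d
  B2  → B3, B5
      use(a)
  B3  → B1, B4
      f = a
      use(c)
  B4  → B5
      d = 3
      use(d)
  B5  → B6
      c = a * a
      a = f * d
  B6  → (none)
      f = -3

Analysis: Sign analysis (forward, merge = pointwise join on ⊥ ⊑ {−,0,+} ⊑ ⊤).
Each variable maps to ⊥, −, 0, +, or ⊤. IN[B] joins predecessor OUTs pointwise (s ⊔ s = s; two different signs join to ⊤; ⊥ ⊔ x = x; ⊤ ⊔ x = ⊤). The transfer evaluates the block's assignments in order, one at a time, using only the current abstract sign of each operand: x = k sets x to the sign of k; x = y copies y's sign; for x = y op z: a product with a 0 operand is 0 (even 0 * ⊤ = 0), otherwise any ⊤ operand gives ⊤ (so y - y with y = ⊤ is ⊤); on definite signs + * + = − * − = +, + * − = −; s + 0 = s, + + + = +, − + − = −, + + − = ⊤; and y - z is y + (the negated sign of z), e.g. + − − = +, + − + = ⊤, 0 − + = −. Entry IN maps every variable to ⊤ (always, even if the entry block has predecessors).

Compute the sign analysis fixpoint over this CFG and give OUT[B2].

Answer: {a: +, b: ⊤, c: ⊤, d: ⊤, e: +, f: ⊤}

Working:
Per-block solution:
  B0: | IN=(all ⊤) | OUT={a:+, c:+, e:+; rest ⊤}
  B1: | IN={a:+, e:+; rest ⊤} | OUT={a:+, e:+; rest ⊤}
  B2: | IN={a:+, e:+; rest ⊤} | OUT={a:+, e:+; rest ⊤}
  B3: | IN={a:+, e:+; rest ⊤} | OUT={a:+, e:+, f:+; rest ⊤}
  B4: | IN={a:+, e:+, f:+; rest ⊤} | OUT={a:+, d:+, e:+, f:+; rest ⊤}
  B5: | IN={a:+, e:+; rest ⊤} | OUT={c:+, e:+; rest ⊤}
  B6: | IN={c:+, e:+; rest ⊤} | OUT={c:+, e:+, f:-; rest ⊤}

Merge at B2: IN[B2] = OUT[B1] = {a: +, b: ⊤, c: ⊤, d: ⊤, e: +, f: ⊤}
Applying B2's transfer function to that IN value gives OUT[B2] (row B2 above).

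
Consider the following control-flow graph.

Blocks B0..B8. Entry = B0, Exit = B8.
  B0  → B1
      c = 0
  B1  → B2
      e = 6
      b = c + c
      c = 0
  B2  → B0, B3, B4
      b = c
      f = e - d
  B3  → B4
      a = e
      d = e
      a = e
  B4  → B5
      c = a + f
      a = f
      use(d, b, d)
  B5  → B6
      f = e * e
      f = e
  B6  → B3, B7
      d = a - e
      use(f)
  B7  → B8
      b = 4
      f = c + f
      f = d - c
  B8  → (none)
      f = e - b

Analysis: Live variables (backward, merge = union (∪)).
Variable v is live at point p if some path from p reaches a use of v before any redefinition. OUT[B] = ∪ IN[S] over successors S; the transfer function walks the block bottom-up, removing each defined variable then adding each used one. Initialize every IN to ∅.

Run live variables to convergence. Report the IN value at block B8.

Answer: {b, e}

Trace:
Per-block solution:
  B0: | IN={a, d} | OUT={a, c, d}
  B1: | IN={a, c, d} | OUT={a, c, d, e}
  B2: | IN={a, c, d, e} | OUT={a, b, d, e, f}
  B3: | IN={b, e, f} | OUT={a, b, d, e, f}
  B4: | IN={a, b, d, e, f} | OUT={a, b, c, e}
  B5: | IN={a, b, c, e} | OUT={a, b, c, e, f}
  B6: | IN={a, b, c, e, f} | OUT={b, c, d, e, f}
  B7: | IN={c, d, e, f} | OUT={b, e}
  B8: | IN={b, e} | OUT={}

B8 is the boundary node: OUT[B8] = {}
Applying B8's transfer function to that OUT value gives IN[B8] (row B8 above).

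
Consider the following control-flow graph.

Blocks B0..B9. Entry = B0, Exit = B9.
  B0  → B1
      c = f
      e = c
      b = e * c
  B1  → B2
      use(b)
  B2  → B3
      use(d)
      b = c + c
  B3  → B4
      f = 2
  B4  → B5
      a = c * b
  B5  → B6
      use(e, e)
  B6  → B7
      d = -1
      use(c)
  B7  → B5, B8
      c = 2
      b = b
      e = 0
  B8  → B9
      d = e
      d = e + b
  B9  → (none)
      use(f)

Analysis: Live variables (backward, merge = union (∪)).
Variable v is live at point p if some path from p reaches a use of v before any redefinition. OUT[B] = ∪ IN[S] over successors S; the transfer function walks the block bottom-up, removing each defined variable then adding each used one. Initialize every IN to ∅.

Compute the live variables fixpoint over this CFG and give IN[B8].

Answer: {b, e, f}

Working:
Fixpoint table:
  B0: | IN={d, f} | OUT={b, c, d, e}
  B1: | IN={b, c, d, e} | OUT={c, d, e}
  B2: | IN={c, d, e} | OUT={b, c, e}
  B3: | IN={b, c, e} | OUT={b, c, e, f}
  B4: | IN={b, c, e, f} | OUT={b, c, e, f}
  B5: | IN={b, c, e, f} | OUT={b, c, f}
  B6: | IN={b, c, f} | OUT={b, f}
  B7: | IN={b, f} | OUT={b, c, e, f}
  B8: | IN={b, e, f} | OUT={f}
  B9: | IN={f} | OUT={}

Merge at B8: OUT[B8] = IN[B9] = {f}
Applying B8's transfer function to that OUT value gives IN[B8] (row B8 above).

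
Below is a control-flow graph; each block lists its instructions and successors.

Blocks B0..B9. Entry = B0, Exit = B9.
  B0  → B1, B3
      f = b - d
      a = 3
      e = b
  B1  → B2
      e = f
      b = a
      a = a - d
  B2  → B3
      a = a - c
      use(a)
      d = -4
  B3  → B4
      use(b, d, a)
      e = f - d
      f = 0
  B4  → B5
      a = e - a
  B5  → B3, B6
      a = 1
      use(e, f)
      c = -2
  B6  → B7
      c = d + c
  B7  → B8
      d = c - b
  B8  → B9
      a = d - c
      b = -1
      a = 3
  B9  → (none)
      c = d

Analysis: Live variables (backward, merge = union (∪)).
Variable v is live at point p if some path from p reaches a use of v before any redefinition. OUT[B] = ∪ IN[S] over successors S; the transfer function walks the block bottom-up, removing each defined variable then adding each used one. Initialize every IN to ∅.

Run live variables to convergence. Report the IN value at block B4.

Converged values:
  B0: | IN={b, c, d} | OUT={a, b, c, d, f}
  B1: | IN={a, c, d, f} | OUT={a, b, c, f}
  B2: | IN={a, b, c, f} | OUT={a, b, d, f}
  B3: | IN={a, b, d, f} | OUT={a, b, d, e, f}
  B4: | IN={a, b, d, e, f} | OUT={b, d, e, f}
  B5: | IN={b, d, e, f} | OUT={a, b, c, d, f}
  B6: | IN={b, c, d} | OUT={b, c}
  B7: | IN={b, c} | OUT={c, d}
  B8: | IN={c, d} | OUT={d}
  B9: | IN={d} | OUT={}

Merge at B4: OUT[B4] = IN[B5] = {b, d, e, f}
Applying B4's transfer function to that OUT value gives IN[B4] (row B4 above).

Answer: {a, b, d, e, f}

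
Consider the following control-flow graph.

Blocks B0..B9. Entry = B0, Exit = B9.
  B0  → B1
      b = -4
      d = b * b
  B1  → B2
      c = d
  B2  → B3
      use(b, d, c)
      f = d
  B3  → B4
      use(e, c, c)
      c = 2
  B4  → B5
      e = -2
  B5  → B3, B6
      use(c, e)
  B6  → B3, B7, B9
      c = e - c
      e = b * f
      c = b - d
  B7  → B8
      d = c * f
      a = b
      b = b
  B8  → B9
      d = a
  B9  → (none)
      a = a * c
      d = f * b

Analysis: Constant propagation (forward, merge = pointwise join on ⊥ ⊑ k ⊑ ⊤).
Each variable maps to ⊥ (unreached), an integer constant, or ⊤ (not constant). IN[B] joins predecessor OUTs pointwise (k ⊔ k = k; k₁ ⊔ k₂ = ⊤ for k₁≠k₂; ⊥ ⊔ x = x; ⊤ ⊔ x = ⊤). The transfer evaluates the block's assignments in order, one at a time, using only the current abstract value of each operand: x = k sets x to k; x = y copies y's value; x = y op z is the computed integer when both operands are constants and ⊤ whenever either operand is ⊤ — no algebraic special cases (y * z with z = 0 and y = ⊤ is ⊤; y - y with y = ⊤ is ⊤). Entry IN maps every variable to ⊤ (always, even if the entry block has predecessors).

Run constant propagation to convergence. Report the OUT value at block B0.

Answer: {a: ⊤, b: -4, c: ⊤, d: 16, e: ⊤, f: ⊤}

Derivation:
Fixpoint table:
  B0:   IN=(all ⊤)   OUT={b:-4, d:16; rest ⊤}
  B1:   IN={b:-4, d:16; rest ⊤}   OUT={b:-4, c:16, d:16; rest ⊤}
  B2:   IN={b:-4, c:16, d:16; rest ⊤}   OUT={b:-4, c:16, d:16, f:16; rest ⊤}
  B3:   IN={b:-4, d:16, f:16; rest ⊤}   OUT={b:-4, c:2, d:16, f:16; rest ⊤}
  B4:   IN={b:-4, c:2, d:16, f:16; rest ⊤}   OUT={b:-4, c:2, d:16, e:-2, f:16; rest ⊤}
  B5:   IN={b:-4, c:2, d:16, e:-2, f:16; rest ⊤}   OUT={b:-4, c:2, d:16, e:-2, f:16; rest ⊤}
  B6:   IN={b:-4, c:2, d:16, e:-2, f:16; rest ⊤}   OUT={b:-4, c:-20, d:16, e:-64, f:16; rest ⊤}
  B7:   IN={b:-4, c:-20, d:16, e:-64, f:16; rest ⊤}   OUT={a:-4, b:-4, c:-20, d:-320, e:-64, f:16; rest ⊤}
  B8:   IN={a:-4, b:-4, c:-20, d:-320, e:-64, f:16; rest ⊤}   OUT={a:-4, b:-4, c:-20, d:-4, e:-64, f:16; rest ⊤}
  B9:   IN={b:-4, c:-20, e:-64, f:16; rest ⊤}   OUT={b:-4, c:-20, d:-64, e:-64, f:16; rest ⊤}

B0 is the boundary node: IN[B0] = {a: ⊤, b: ⊤, c: ⊤, d: ⊤, e: ⊤, f: ⊤}
Applying B0's transfer function to that IN value gives OUT[B0] (row B0 above).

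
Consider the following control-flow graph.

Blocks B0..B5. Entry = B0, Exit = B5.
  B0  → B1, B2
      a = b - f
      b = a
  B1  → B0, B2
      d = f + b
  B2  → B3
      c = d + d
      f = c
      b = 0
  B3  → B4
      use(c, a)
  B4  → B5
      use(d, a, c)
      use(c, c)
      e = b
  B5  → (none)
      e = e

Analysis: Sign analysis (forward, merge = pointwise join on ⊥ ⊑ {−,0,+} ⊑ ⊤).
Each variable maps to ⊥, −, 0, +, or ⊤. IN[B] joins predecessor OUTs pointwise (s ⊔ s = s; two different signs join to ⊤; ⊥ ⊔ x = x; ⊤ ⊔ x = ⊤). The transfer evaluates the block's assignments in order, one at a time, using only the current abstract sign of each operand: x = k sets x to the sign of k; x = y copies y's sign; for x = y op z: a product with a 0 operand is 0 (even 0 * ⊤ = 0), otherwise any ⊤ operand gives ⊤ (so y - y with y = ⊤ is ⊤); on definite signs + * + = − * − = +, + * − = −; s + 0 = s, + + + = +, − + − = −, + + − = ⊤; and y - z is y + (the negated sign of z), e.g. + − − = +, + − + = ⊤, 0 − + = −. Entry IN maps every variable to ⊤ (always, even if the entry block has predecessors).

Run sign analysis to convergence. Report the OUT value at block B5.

Answer: {a: ⊤, b: 0, c: ⊤, d: ⊤, e: 0, f: ⊤}

Trace:
Fixpoint table:
  B0:  IN=(all ⊤)  OUT=(all ⊤)
  B1:  IN=(all ⊤)  OUT=(all ⊤)
  B2:  IN=(all ⊤)  OUT={b:0; rest ⊤}
  B3:  IN={b:0; rest ⊤}  OUT={b:0; rest ⊤}
  B4:  IN={b:0; rest ⊤}  OUT={b:0, e:0; rest ⊤}
  B5:  IN={b:0, e:0; rest ⊤}  OUT={b:0, e:0; rest ⊤}

Merge at B5: IN[B5] = OUT[B4] = {a: ⊤, b: 0, c: ⊤, d: ⊤, e: 0, f: ⊤}
Applying B5's transfer function to that IN value gives OUT[B5] (row B5 above).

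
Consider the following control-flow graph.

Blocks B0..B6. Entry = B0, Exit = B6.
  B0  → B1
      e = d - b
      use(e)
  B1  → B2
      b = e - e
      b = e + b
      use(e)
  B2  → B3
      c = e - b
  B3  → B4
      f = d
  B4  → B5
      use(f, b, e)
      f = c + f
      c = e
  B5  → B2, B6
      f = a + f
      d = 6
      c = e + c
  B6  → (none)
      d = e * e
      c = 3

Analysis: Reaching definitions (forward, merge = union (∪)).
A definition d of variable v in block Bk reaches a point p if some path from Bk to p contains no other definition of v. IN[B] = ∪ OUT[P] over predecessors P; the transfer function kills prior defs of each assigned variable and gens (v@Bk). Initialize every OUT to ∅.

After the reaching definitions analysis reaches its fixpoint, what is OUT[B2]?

Answer: {b@B1, c@B2, d@B5, e@B0, f@B5}

Trace:
Fixpoint table:
  B0:  IN={}  OUT={e@B0}
  B1:  IN={e@B0}  OUT={b@B1, e@B0}
  B2:  IN={b@B1, c@B5, d@B5, e@B0, f@B5}  OUT={b@B1, c@B2, d@B5, e@B0, f@B5}
  B3:  IN={b@B1, c@B2, d@B5, e@B0, f@B5}  OUT={b@B1, c@B2, d@B5, e@B0, f@B3}
  B4:  IN={b@B1, c@B2, d@B5, e@B0, f@B3}  OUT={b@B1, c@B4, d@B5, e@B0, f@B4}
  B5:  IN={b@B1, c@B4, d@B5, e@B0, f@B4}  OUT={b@B1, c@B5, d@B5, e@B0, f@B5}
  B6:  IN={b@B1, c@B5, d@B5, e@B0, f@B5}  OUT={b@B1, c@B6, d@B6, e@B0, f@B5}

Merge at B2: IN[B2] = OUT[B1] ⊔ OUT[B5] = {b@B1, c@B5, d@B5, e@B0, f@B5}
Applying B2's transfer function to that IN value gives OUT[B2] (row B2 above).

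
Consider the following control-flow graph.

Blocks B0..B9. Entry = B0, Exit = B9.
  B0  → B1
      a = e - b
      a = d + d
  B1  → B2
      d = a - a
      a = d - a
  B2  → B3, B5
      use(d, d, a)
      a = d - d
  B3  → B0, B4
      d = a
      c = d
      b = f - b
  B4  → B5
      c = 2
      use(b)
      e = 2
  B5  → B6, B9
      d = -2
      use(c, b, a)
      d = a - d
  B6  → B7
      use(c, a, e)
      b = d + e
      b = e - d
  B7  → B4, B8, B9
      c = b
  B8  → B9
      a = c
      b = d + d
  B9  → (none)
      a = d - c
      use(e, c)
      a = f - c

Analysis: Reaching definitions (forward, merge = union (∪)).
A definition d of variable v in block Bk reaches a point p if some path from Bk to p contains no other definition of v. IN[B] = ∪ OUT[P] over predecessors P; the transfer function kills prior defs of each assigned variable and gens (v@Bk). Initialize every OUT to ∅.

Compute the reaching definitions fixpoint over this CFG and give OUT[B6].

Per-block solution:
  B0:  IN={a@B2, b@B3, c@B3, d@B3}  OUT={a@B0, b@B3, c@B3, d@B3}
  B1:  IN={a@B0, b@B3, c@B3, d@B3}  OUT={a@B1, b@B3, c@B3, d@B1}
  B2:  IN={a@B1, b@B3, c@B3, d@B1}  OUT={a@B2, b@B3, c@B3, d@B1}
  B3:  IN={a@B2, b@B3, c@B3, d@B1}  OUT={a@B2, b@B3, c@B3, d@B3}
  B4:  IN={a@B2, b@B3, b@B6, c@B3, c@B7, d@B3, d@B5, e@B4}  OUT={a@B2, b@B3, b@B6, c@B4, d@B3, d@B5, e@B4}
  B5:  IN={a@B2, b@B3, b@B6, c@B3, c@B4, d@B1, d@B3, d@B5, e@B4}  OUT={a@B2, b@B3, b@B6, c@B3, c@B4, d@B5, e@B4}
  B6:  IN={a@B2, b@B3, b@B6, c@B3, c@B4, d@B5, e@B4}  OUT={a@B2, b@B6, c@B3, c@B4, d@B5, e@B4}
  B7:  IN={a@B2, b@B6, c@B3, c@B4, d@B5, e@B4}  OUT={a@B2, b@B6, c@B7, d@B5, e@B4}
  B8:  IN={a@B2, b@B6, c@B7, d@B5, e@B4}  OUT={a@B8, b@B8, c@B7, d@B5, e@B4}
  B9:  IN={a@B2, a@B8, b@B3, b@B6, b@B8, c@B3, c@B4, c@B7, d@B5, e@B4}  OUT={a@B9, b@B3, b@B6, b@B8, c@B3, c@B4, c@B7, d@B5, e@B4}

Merge at B6: IN[B6] = OUT[B5] = {a@B2, b@B3, b@B6, c@B3, c@B4, d@B5, e@B4}
Applying B6's transfer function to that IN value gives OUT[B6] (row B6 above).

Answer: {a@B2, b@B6, c@B3, c@B4, d@B5, e@B4}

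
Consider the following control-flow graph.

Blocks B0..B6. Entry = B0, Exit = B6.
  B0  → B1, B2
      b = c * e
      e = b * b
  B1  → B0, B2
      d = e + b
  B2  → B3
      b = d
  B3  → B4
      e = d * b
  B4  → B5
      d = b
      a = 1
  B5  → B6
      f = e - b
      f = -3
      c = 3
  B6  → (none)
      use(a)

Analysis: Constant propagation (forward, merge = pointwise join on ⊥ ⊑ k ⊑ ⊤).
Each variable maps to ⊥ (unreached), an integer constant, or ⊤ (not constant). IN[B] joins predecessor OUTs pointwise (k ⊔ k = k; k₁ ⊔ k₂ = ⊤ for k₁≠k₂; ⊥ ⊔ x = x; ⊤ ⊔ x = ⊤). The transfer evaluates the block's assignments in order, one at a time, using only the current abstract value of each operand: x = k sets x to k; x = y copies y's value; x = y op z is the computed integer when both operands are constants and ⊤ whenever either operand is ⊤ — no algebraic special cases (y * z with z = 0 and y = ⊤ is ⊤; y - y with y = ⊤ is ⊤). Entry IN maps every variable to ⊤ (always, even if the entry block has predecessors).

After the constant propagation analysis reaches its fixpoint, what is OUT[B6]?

Answer: {a: 1, b: ⊤, c: 3, d: ⊤, e: ⊤, f: -3}

Derivation:
Per-block solution:
  B0:  IN=(all ⊤)  OUT=(all ⊤)
  B1:  IN=(all ⊤)  OUT=(all ⊤)
  B2:  IN=(all ⊤)  OUT=(all ⊤)
  B3:  IN=(all ⊤)  OUT=(all ⊤)
  B4:  IN=(all ⊤)  OUT={a:1; rest ⊤}
  B5:  IN={a:1; rest ⊤}  OUT={a:1, c:3, f:-3; rest ⊤}
  B6:  IN={a:1, c:3, f:-3; rest ⊤}  OUT={a:1, c:3, f:-3; rest ⊤}

Merge at B6: IN[B6] = OUT[B5] = {a: 1, b: ⊤, c: 3, d: ⊤, e: ⊤, f: -3}
Applying B6's transfer function to that IN value gives OUT[B6] (row B6 above).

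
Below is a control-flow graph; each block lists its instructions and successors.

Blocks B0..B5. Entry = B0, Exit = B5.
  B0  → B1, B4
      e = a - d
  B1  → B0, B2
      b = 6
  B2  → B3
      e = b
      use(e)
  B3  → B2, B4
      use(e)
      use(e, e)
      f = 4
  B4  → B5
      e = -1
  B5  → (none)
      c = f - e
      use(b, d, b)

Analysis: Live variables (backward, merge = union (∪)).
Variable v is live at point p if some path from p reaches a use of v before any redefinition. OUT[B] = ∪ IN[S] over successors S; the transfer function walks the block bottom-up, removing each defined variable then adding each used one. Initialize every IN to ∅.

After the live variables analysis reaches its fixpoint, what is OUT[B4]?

Answer: {b, d, e, f}

Trace:
Fixpoint table:
  B0:   IN={a, b, d, f}   OUT={a, b, d, f}
  B1:   IN={a, d, f}   OUT={a, b, d, f}
  B2:   IN={b, d}   OUT={b, d, e}
  B3:   IN={b, d, e}   OUT={b, d, f}
  B4:   IN={b, d, f}   OUT={b, d, e, f}
  B5:   IN={b, d, e, f}   OUT={}

Merge at B4: OUT[B4] = IN[B5] = {b, d, e, f}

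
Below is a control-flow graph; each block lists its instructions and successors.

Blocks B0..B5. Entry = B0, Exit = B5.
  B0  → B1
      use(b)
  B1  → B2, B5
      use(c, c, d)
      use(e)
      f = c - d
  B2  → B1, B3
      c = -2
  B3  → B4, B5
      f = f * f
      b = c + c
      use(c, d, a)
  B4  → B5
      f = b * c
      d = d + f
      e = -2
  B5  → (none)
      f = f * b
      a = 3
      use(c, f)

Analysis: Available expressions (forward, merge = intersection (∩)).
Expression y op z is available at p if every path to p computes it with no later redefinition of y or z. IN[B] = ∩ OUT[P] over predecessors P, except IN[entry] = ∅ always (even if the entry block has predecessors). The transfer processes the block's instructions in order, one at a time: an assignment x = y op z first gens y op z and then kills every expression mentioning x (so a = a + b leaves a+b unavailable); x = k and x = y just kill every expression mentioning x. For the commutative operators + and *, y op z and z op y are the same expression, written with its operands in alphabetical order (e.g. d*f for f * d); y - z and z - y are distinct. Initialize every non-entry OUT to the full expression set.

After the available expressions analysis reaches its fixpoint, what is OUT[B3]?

Answer: {c+c}

Derivation:
Fixpoint table:
  B0:  IN={}  OUT={}
  B1:  IN={}  OUT={c-d}
  B2:  IN={c-d}  OUT={}
  B3:  IN={}  OUT={c+c}
  B4:  IN={c+c}  OUT={b*c, c+c}
  B5:  IN={}  OUT={}

Merge at B3: IN[B3] = OUT[B2] = {}
Applying B3's transfer function to that IN value gives OUT[B3] (row B3 above).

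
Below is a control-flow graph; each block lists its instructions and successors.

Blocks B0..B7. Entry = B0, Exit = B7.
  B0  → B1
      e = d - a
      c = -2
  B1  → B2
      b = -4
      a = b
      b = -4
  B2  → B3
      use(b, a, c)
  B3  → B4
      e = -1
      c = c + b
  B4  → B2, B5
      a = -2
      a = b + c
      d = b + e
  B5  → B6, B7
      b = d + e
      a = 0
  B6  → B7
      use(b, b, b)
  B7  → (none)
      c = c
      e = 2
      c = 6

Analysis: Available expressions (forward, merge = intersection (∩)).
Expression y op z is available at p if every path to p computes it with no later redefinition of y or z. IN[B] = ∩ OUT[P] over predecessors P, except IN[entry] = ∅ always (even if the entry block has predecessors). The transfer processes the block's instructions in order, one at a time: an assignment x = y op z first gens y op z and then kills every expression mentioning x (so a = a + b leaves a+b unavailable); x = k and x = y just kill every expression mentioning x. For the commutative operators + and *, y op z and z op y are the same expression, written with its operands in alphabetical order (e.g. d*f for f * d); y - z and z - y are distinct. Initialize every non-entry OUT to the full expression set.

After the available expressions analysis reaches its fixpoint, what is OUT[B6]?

Answer: {d+e}

Trace:
Fixpoint table:
  B0:   IN={}   OUT={d-a}
  B1:   IN={d-a}   OUT={}
  B2:   IN={}   OUT={}
  B3:   IN={}   OUT={}
  B4:   IN={}   OUT={b+c, b+e}
  B5:   IN={b+c, b+e}   OUT={d+e}
  B6:   IN={d+e}   OUT={d+e}
  B7:   IN={d+e}   OUT={}

Merge at B6: IN[B6] = OUT[B5] = {d+e}
Applying B6's transfer function to that IN value gives OUT[B6] (row B6 above).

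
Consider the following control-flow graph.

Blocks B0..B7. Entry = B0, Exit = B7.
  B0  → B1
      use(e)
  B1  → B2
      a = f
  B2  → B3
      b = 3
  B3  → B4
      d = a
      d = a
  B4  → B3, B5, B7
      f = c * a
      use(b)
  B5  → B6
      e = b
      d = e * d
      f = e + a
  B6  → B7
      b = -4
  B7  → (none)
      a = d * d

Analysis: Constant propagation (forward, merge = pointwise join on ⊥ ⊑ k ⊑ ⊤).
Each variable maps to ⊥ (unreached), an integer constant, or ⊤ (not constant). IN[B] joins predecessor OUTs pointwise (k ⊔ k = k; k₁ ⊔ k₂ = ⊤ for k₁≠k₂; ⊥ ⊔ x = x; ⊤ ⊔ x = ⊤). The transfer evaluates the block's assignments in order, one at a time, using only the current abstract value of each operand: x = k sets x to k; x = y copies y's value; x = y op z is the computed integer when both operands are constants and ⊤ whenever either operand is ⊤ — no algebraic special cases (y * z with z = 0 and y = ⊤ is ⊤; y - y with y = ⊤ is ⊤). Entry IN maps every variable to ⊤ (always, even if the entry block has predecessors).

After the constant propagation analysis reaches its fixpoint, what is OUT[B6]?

Converged values:
  B0: | IN=(all ⊤) | OUT=(all ⊤)
  B1: | IN=(all ⊤) | OUT=(all ⊤)
  B2: | IN=(all ⊤) | OUT={b:3; rest ⊤}
  B3: | IN={b:3; rest ⊤} | OUT={b:3; rest ⊤}
  B4: | IN={b:3; rest ⊤} | OUT={b:3; rest ⊤}
  B5: | IN={b:3; rest ⊤} | OUT={b:3, e:3; rest ⊤}
  B6: | IN={b:3, e:3; rest ⊤} | OUT={b:-4, e:3; rest ⊤}
  B7: | IN=(all ⊤) | OUT=(all ⊤)

Merge at B6: IN[B6] = OUT[B5] = {a: ⊤, b: 3, c: ⊤, d: ⊤, e: 3, f: ⊤}
Applying B6's transfer function to that IN value gives OUT[B6] (row B6 above).

Answer: {a: ⊤, b: -4, c: ⊤, d: ⊤, e: 3, f: ⊤}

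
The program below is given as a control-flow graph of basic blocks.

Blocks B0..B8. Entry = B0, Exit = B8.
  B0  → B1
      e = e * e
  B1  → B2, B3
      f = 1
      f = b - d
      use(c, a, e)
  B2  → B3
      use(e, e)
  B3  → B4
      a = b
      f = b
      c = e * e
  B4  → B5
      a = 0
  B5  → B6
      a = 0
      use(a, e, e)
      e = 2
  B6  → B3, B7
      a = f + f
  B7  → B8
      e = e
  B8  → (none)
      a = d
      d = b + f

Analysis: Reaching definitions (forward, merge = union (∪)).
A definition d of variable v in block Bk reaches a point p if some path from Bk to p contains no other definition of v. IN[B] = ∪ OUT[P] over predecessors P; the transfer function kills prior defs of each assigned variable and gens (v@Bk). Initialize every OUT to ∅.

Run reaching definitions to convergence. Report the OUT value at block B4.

Fixpoint table:
  B0:  IN={}  OUT={e@B0}
  B1:  IN={e@B0}  OUT={e@B0, f@B1}
  B2:  IN={e@B0, f@B1}  OUT={e@B0, f@B1}
  B3:  IN={a@B6, c@B3, e@B0, e@B5, f@B1, f@B3}  OUT={a@B3, c@B3, e@B0, e@B5, f@B3}
  B4:  IN={a@B3, c@B3, e@B0, e@B5, f@B3}  OUT={a@B4, c@B3, e@B0, e@B5, f@B3}
  B5:  IN={a@B4, c@B3, e@B0, e@B5, f@B3}  OUT={a@B5, c@B3, e@B5, f@B3}
  B6:  IN={a@B5, c@B3, e@B5, f@B3}  OUT={a@B6, c@B3, e@B5, f@B3}
  B7:  IN={a@B6, c@B3, e@B5, f@B3}  OUT={a@B6, c@B3, e@B7, f@B3}
  B8:  IN={a@B6, c@B3, e@B7, f@B3}  OUT={a@B8, c@B3, d@B8, e@B7, f@B3}

Merge at B4: IN[B4] = OUT[B3] = {a@B3, c@B3, e@B0, e@B5, f@B3}
Applying B4's transfer function to that IN value gives OUT[B4] (row B4 above).

Answer: {a@B4, c@B3, e@B0, e@B5, f@B3}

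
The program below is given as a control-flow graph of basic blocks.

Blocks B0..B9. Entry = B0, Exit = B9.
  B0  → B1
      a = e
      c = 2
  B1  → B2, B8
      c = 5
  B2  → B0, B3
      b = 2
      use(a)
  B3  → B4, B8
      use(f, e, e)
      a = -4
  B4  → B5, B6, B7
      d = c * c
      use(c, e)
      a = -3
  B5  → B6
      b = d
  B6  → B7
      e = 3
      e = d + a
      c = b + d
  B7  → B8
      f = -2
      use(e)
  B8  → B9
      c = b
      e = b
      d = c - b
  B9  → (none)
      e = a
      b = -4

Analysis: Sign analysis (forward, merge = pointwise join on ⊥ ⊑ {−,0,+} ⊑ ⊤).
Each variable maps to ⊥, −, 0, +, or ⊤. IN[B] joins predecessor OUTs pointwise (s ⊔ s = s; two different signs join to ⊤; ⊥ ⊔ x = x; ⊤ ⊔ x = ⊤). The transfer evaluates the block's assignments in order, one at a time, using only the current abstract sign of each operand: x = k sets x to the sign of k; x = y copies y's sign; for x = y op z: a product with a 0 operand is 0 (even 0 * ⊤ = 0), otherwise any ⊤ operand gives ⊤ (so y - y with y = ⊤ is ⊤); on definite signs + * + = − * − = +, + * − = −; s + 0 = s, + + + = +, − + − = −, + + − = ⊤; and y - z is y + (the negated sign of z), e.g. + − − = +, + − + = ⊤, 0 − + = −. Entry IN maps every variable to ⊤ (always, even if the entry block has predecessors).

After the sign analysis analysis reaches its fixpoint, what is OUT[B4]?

Answer: {a: -, b: +, c: +, d: +, e: ⊤, f: ⊤}

Derivation:
Fixpoint table:
  B0:  IN=(all ⊤)  OUT={c:+; rest ⊤}
  B1:  IN={c:+; rest ⊤}  OUT={c:+; rest ⊤}
  B2:  IN={c:+; rest ⊤}  OUT={b:+, c:+; rest ⊤}
  B3:  IN={b:+, c:+; rest ⊤}  OUT={a:-, b:+, c:+; rest ⊤}
  B4:  IN={a:-, b:+, c:+; rest ⊤}  OUT={a:-, b:+, c:+, d:+; rest ⊤}
  B5:  IN={a:-, b:+, c:+, d:+; rest ⊤}  OUT={a:-, b:+, c:+, d:+; rest ⊤}
  B6:  IN={a:-, b:+, c:+, d:+; rest ⊤}  OUT={a:-, b:+, c:+, d:+; rest ⊤}
  B7:  IN={a:-, b:+, c:+, d:+; rest ⊤}  OUT={a:-, b:+, c:+, d:+, f:-; rest ⊤}
  B8:  IN={c:+; rest ⊤}  OUT=(all ⊤)
  B9:  IN=(all ⊤)  OUT={b:-; rest ⊤}

Merge at B4: IN[B4] = OUT[B3] = {a: -, b: +, c: +, d: ⊤, e: ⊤, f: ⊤}
Applying B4's transfer function to that IN value gives OUT[B4] (row B4 above).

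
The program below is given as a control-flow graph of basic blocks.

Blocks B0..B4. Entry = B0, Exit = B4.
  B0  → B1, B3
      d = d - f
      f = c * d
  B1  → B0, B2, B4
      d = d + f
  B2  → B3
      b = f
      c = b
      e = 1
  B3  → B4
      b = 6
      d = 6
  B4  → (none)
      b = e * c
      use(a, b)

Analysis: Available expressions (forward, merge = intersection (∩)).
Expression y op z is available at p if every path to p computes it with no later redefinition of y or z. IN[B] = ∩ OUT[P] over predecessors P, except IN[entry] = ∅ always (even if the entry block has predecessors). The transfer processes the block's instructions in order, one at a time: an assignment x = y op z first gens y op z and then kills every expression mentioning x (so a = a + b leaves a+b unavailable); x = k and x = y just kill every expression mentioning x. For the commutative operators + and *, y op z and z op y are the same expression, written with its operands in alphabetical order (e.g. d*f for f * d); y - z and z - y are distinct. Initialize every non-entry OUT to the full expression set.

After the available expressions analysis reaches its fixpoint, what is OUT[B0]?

Answer: {c*d}

Working:
Per-block solution:
  B0: | IN={} | OUT={c*d}
  B1: | IN={c*d} | OUT={}
  B2: | IN={} | OUT={}
  B3: | IN={} | OUT={}
  B4: | IN={} | OUT={c*e}

Merge at B0 (entry node, so the boundary value {} is joined with the incoming edge(s)): IN[B0] = {} ∩ OUT[B1] = {}
Applying B0's transfer function to that IN value gives OUT[B0] (row B0 above).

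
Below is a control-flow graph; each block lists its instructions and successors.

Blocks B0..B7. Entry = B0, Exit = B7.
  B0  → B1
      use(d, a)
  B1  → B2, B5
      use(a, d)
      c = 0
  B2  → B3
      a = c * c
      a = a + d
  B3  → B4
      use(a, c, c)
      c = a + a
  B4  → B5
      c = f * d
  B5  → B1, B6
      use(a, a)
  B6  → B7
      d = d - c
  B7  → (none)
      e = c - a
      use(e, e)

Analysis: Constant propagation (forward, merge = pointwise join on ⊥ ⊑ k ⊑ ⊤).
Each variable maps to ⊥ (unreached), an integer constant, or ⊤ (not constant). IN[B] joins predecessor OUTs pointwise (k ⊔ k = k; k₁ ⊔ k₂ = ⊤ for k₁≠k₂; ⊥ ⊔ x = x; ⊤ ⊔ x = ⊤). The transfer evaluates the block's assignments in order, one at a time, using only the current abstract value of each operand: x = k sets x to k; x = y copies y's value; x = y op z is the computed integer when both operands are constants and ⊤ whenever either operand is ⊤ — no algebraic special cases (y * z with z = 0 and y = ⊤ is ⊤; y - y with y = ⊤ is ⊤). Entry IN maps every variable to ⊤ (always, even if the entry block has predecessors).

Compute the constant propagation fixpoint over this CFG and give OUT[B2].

Answer: {a: ⊤, b: ⊤, c: 0, d: ⊤, e: ⊤, f: ⊤}

Derivation:
Converged values:
  B0:  IN=(all ⊤)  OUT=(all ⊤)
  B1:  IN=(all ⊤)  OUT={c:0; rest ⊤}
  B2:  IN={c:0; rest ⊤}  OUT={c:0; rest ⊤}
  B3:  IN={c:0; rest ⊤}  OUT=(all ⊤)
  B4:  IN=(all ⊤)  OUT=(all ⊤)
  B5:  IN=(all ⊤)  OUT=(all ⊤)
  B6:  IN=(all ⊤)  OUT=(all ⊤)
  B7:  IN=(all ⊤)  OUT=(all ⊤)

Merge at B2: IN[B2] = OUT[B1] = {a: ⊤, b: ⊤, c: 0, d: ⊤, e: ⊤, f: ⊤}
Applying B2's transfer function to that IN value gives OUT[B2] (row B2 above).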